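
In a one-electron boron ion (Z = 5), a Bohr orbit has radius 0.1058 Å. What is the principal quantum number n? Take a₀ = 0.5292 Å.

r_n = n²a₀/Z ⇒ n² = rZ/a₀ = 0.1058 × 5 / 0.5292 ≈ 1.00
n = 1

1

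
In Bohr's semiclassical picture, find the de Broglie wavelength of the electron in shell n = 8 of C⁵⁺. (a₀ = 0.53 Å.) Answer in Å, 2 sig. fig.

4.4 Å

The Bohr quantisation condition is nλ = 2πr_n.
r_n = n²a₀/Z = 5.7 Å
λ = 2πr_n/n = 2π·5.7/8 = 4.4 Å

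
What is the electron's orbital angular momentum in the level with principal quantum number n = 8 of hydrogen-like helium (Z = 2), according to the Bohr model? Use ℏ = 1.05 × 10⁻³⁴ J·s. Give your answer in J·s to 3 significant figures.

8.40 × 10⁻³⁴ J·s

L_n = nℏ = 8 × 1.05 × 10⁻³⁴ = 8.40 × 10⁻³⁴ J·s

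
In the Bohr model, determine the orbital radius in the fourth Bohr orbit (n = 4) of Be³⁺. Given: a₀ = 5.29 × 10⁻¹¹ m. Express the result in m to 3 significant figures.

r_n = n²a₀/Z = 4² × 5.29 × 10⁻¹¹ / 4
    = 16 × 5.29 × 10⁻¹¹ / 4 = 2.12 × 10⁻¹⁰ m

2.12 × 10⁻¹⁰ m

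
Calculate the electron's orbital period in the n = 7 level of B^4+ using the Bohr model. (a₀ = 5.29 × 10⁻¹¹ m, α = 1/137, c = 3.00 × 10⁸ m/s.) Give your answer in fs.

2.08 fs

r = n²a₀/Z = 7²·5.29 × 10⁻¹¹/5 = 5.18 × 10⁻¹⁰ m
v = Zαc/n = 5·0.00730·3.00 × 10⁸/7 = 1.56 × 10⁶ m/s
T = 2πr/v = 2.08 × 10⁻¹⁵ s = 2.08 fs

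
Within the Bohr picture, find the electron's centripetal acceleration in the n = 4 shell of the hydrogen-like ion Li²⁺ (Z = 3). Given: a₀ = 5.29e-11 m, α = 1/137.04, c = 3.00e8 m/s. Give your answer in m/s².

r = n²a₀/Z = 2.82e-10 m, v = Zαc/n = 1.64e6 m/s
a = v²/r = (1.64e6)² / 2.82e-10 = 9.55e21 m/s²

9.55e21 m/s²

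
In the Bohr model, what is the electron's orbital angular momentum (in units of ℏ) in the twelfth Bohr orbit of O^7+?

12

L_n = nℏ, so L/ℏ = n = 12.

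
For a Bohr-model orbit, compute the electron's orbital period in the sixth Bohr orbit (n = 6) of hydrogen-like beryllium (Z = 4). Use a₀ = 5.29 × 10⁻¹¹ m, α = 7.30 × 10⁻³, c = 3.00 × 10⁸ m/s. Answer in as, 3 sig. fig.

r = n²a₀/Z = 6²·5.29 × 10⁻¹¹/4 = 4.76 × 10⁻¹⁰ m
v = Zαc/n = 4·0.00730·3.00 × 10⁸/6 = 1.46 × 10⁶ m/s
T = 2πr/v = 2.05 × 10⁻¹⁵ s = 2050 as

2050 as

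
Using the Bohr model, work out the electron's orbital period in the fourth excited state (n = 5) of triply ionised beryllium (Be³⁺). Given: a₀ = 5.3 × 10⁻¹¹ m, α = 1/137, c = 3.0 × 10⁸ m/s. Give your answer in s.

1.2 × 10⁻¹⁵ s

r = n²a₀/Z = 5²·5.3 × 10⁻¹¹/4 = 3.3 × 10⁻¹⁰ m
v = Zαc/n = 4·0.0073·3.0 × 10⁸/5 = 1.8 × 10⁶ m/s
T = 2πr/v = 1.2 × 10⁻¹⁵ s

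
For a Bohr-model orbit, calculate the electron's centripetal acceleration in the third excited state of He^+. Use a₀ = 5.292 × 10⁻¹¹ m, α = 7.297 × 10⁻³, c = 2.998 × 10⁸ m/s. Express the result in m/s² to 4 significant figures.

r = n²a₀/Z = 4.234 × 10⁻¹⁰ m, v = Zαc/n = 1.094 × 10⁶ m/s
a = v²/r = (1.094 × 10⁶)² / 4.234 × 10⁻¹⁰ = 2.826 × 10²¹ m/s²

2.826 × 10²¹ m/s²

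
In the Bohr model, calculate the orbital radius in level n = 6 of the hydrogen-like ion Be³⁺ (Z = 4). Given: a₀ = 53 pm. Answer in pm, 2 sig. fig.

r_n = n²a₀/Z = 6² × 53 / 4
    = 36 × 53 / 4 = 480 pm

480 pm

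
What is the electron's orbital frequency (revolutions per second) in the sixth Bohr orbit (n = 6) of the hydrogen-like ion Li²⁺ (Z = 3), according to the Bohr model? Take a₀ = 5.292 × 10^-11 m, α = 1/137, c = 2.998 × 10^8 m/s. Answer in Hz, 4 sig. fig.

2.742 × 10^14 Hz

r = n²a₀/Z = 6.350 × 10^-10 m, v = Zαc/n = 1.094 × 10^6 m/s
f = v/(2πr) = 2.742 × 10^14 Hz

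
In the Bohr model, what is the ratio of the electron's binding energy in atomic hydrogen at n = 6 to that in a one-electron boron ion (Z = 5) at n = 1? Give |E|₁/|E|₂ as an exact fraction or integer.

1/900

|E| ∝ Z^2 · n^-2
|E|₁/|E|₂ = (1/5)^2 · (6/1)^-2 = 1/900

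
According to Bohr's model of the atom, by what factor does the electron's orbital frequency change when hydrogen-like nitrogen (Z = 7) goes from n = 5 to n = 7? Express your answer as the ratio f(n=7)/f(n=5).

125/343

f ∝ Z^2 · n^-3; with Z fixed, f ∝ n^-3.
f(n=7)/f(n=5) = (7/5)^-3 = 125/343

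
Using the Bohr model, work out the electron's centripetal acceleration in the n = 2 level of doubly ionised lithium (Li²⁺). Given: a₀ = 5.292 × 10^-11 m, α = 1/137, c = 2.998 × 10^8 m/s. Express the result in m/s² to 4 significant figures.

1.527 × 10^23 m/s²

r = n²a₀/Z = 7.056 × 10^-11 m, v = Zαc/n = 3.282 × 10^6 m/s
a = v²/r = (3.282 × 10^6)² / 7.056 × 10^-11 = 1.527 × 10^23 m/s²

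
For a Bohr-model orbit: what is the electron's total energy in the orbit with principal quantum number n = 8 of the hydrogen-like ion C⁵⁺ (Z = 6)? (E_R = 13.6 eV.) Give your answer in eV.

-7.65 eV

E_n = −E_R·Z²/n² = −13.6 × 6²/8² = -7.65 eV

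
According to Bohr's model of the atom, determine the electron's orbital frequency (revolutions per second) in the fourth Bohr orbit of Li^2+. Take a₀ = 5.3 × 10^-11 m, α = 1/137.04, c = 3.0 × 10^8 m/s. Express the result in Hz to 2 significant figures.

9.2 × 10^14 Hz

r = n²a₀/Z = 2.8 × 10^-10 m, v = Zαc/n = 1.6 × 10^6 m/s
f = v/(2πr) = 9.2 × 10^14 Hz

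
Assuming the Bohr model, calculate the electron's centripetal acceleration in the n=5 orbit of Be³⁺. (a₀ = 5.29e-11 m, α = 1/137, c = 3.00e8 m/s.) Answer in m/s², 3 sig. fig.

9.28e21 m/s²

r = n²a₀/Z = 3.31e-10 m, v = Zαc/n = 1.75e6 m/s
a = v²/r = (1.75e6)² / 3.31e-10 = 9.28e21 m/s²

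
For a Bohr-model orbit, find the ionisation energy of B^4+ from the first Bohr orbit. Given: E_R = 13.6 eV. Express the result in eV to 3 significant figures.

340 eV

E_n = −E_R·Z²/n² = −13.6 × 5²/1² eV = -340 eV
Ionisation energy = −E_n = 340 eV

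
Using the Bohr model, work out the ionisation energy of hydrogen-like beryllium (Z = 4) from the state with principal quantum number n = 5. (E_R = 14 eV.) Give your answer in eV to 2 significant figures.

9.0 eV

E_n = −E_R·Z²/n² = −14 × 4²/5² eV = -9.0 eV
Ionisation energy = −E_n = 9.0 eV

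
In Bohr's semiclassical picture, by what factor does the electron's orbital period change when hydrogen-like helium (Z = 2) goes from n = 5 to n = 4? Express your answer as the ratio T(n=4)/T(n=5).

T ∝ Z^-2 · n^3; with Z fixed, T ∝ n^3.
T(n=4)/T(n=5) = (4/5)^3 = 64/125

64/125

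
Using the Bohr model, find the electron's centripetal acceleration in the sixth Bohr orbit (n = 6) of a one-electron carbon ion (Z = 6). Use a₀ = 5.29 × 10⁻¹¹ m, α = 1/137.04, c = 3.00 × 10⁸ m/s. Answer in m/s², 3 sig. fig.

r = n²a₀/Z = 3.17 × 10⁻¹⁰ m, v = Zαc/n = 2.19 × 10⁶ m/s
a = v²/r = (2.19 × 10⁶)² / 3.17 × 10⁻¹⁰ = 1.51 × 10²² m/s²

1.51 × 10²² m/s²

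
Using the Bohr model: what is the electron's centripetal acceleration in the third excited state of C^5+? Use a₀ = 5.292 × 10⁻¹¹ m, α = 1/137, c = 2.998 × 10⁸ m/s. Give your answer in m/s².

7.635 × 10²² m/s²

r = n²a₀/Z = 1.411 × 10⁻¹⁰ m, v = Zαc/n = 3.282 × 10⁶ m/s
a = v²/r = (3.282 × 10⁶)² / 1.411 × 10⁻¹⁰ = 7.635 × 10²² m/s²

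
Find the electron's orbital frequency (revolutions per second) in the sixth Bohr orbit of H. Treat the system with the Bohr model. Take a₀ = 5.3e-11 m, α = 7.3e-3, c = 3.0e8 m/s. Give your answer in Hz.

r = n²a₀/Z = 1.9e-9 m, v = Zαc/n = 3.6e5 m/s
f = v/(2πr) = 3.0e13 Hz

3.0e13 Hz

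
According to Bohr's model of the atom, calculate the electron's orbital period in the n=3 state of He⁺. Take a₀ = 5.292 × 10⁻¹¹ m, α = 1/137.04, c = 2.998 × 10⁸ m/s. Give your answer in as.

1026 as

r = n²a₀/Z = 3²·5.292 × 10⁻¹¹/2 = 2.381 × 10⁻¹⁰ m
v = Zαc/n = 2·0.007297·2.998 × 10⁸/3 = 1.458 × 10⁶ m/s
T = 2πr/v = 1.026 × 10⁻¹⁵ s = 1026 as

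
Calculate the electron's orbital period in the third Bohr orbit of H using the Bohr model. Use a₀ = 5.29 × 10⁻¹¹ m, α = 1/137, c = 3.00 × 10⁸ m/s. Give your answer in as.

r = n²a₀/Z = 3²·5.29 × 10⁻¹¹/1 = 4.76 × 10⁻¹⁰ m
v = Zαc/n = 1·0.00730·3.00 × 10⁸/3 = 7.30 × 10⁵ m/s
T = 2πr/v = 4.10 × 10⁻¹⁵ s = 4100 as

4100 as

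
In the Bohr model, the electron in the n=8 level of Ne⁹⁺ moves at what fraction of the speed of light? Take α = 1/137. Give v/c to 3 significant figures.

0.00912

v_n = Zαc/n, so v/c = Zα/n = 10 × 0.00730 / 8 = 0.00912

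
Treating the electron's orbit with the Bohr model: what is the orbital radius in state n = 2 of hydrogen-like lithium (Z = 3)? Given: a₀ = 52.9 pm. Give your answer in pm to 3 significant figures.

r_n = n²a₀/Z = 2² × 52.9 / 3
    = 4 × 52.9 / 3 = 70.5 pm

70.5 pm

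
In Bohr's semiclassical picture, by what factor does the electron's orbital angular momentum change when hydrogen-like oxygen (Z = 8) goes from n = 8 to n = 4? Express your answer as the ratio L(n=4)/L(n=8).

1/2

L = nℏ depends only on n, so L ∝ n.
L(n=4)/L(n=8) = (4/8)^1 = 1/2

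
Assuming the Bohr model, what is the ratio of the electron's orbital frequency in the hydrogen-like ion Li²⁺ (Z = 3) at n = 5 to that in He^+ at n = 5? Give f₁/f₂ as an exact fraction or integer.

9/4

f ∝ Z^2 · n^-3
f₁/f₂ = (3/2)^2 · (5/5)^-3 = 9/4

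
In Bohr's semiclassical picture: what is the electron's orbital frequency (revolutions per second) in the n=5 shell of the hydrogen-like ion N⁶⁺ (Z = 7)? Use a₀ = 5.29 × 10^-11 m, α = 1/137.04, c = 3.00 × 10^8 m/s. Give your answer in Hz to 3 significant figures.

r = n²a₀/Z = 1.89 × 10^-10 m, v = Zαc/n = 3.06 × 10^6 m/s
f = v/(2πr) = 2.58 × 10^15 Hz

2.58 × 10^15 Hz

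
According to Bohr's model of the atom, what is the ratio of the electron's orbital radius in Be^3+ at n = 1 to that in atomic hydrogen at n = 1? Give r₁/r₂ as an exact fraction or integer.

1/4

r ∝ Z^-1 · n^2
r₁/r₂ = (4/1)^-1 · (1/1)^2 = 1/4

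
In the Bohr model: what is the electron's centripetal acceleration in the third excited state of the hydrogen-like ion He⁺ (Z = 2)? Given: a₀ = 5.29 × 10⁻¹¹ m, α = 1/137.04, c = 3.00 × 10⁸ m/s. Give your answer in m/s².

r = n²a₀/Z = 4.23 × 10⁻¹⁰ m, v = Zαc/n = 1.09 × 10⁶ m/s
a = v²/r = (1.09 × 10⁶)² / 4.23 × 10⁻¹⁰ = 2.83 × 10²¹ m/s²

2.83 × 10²¹ m/s²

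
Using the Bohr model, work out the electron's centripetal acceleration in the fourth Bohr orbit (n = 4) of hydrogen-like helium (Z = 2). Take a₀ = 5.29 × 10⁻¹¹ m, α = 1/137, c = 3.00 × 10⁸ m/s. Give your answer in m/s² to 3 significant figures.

r = n²a₀/Z = 4.23 × 10⁻¹⁰ m, v = Zαc/n = 1.09 × 10⁶ m/s
a = v²/r = (1.09 × 10⁶)² / 4.23 × 10⁻¹⁰ = 2.83 × 10²¹ m/s²

2.83 × 10²¹ m/s²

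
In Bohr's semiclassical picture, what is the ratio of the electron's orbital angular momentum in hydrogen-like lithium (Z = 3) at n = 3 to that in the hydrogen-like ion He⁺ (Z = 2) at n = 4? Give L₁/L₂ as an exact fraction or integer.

3/4

L = nℏ is independent of Z.
L₁/L₂ = n₁/n₂ = 3/4 = 3/4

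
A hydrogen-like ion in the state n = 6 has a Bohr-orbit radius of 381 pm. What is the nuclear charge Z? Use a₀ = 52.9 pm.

5

r_n = n²a₀/Z ⇒ Z = n²a₀/r = 6² × 52.9 / 381 ≈ 5.00
Z = 5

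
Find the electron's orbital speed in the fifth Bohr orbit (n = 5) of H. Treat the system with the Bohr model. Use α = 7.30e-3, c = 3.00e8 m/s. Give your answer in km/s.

v_n = Zαc/n = 1 × 0.00730 × 3.00e8 / 5
    = 438 km/s

438 km/s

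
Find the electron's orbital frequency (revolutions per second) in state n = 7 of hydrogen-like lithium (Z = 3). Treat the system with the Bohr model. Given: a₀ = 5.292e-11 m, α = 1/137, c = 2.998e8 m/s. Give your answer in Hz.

r = n²a₀/Z = 8.644e-10 m, v = Zαc/n = 9.379e5 m/s
f = v/(2πr) = 1.727e14 Hz

1.727e14 Hz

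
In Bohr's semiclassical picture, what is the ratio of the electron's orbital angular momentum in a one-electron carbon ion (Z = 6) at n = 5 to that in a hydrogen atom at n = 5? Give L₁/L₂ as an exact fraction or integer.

L = nℏ is independent of Z.
L₁/L₂ = n₁/n₂ = 5/5 = 1

1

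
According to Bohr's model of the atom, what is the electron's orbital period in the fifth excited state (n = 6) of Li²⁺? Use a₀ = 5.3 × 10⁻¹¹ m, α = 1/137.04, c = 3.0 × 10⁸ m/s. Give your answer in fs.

3.7 fs

r = n²a₀/Z = 6²·5.3 × 10⁻¹¹/3 = 6.4 × 10⁻¹⁰ m
v = Zαc/n = 3·0.0073·3.0 × 10⁸/6 = 1.1 × 10⁶ m/s
T = 2πr/v = 3.7 × 10⁻¹⁵ s = 3.7 fs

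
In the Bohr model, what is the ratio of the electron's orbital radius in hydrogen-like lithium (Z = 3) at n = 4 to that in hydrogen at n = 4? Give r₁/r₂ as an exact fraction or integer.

r ∝ Z^-1 · n^2
r₁/r₂ = (3/1)^-1 · (4/4)^2 = 1/3

1/3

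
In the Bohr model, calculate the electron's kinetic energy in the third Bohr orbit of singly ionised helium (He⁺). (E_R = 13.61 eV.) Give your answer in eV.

For a Coulomb orbit the virial theorem gives K = −E_n.
E_n = −E_R·Z²/n², so K = E_R·Z²/n² = 13.61 × 2²/3² = 6.049 eV

6.049 eV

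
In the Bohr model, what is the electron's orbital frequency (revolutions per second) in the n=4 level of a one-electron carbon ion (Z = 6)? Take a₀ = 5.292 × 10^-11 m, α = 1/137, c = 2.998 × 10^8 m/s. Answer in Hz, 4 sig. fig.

r = n²a₀/Z = 1.411 × 10^-10 m, v = Zαc/n = 3.282 × 10^6 m/s
f = v/(2πr) = 3.702 × 10^15 Hz

3.702 × 10^15 Hz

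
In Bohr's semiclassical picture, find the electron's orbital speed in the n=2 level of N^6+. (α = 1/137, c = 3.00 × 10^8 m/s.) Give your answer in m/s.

v_n = Zαc/n = 7 × 0.00730 × 3.00 × 10^8 / 2
    = 7.66 × 10^6 m/s

7.66 × 10^6 m/s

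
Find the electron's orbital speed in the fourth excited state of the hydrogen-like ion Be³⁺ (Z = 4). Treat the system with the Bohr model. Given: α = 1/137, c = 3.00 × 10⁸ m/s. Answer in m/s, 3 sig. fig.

v_n = Zαc/n = 4 × 0.00730 × 3.00 × 10⁸ / 5
    = 1.75 × 10⁶ m/s

1.75 × 10⁶ m/s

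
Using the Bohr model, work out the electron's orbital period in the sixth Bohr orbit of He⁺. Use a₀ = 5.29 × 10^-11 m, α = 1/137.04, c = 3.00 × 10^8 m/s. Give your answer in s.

8.20 × 10^-15 s

r = n²a₀/Z = 6²·5.29 × 10^-11/2 = 9.52 × 10^-10 m
v = Zαc/n = 2·0.00730·3.00 × 10^8/6 = 7.30 × 10^5 m/s
T = 2πr/v = 8.20 × 10^-15 s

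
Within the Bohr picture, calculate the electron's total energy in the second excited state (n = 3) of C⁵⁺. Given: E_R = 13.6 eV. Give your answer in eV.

-54.4 eV

E_n = −E_R·Z²/n² = −13.6 × 6²/3² = -54.4 eV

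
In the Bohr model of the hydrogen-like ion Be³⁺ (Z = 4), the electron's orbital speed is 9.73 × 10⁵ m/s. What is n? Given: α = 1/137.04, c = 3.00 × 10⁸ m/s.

v_n = Zαc/n ⇒ n = Zαc/v = 4 × 0.00730 × 3.00 × 10⁸ / 9.73 × 10⁵ ≈ 9.00
n = 9

9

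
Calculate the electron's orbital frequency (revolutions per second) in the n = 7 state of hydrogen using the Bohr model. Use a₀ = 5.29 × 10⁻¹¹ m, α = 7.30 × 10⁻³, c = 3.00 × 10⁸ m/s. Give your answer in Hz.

1.92 × 10¹³ Hz

r = n²a₀/Z = 2.59 × 10⁻⁹ m, v = Zαc/n = 3.13 × 10⁵ m/s
f = v/(2πr) = 1.92 × 10¹³ Hz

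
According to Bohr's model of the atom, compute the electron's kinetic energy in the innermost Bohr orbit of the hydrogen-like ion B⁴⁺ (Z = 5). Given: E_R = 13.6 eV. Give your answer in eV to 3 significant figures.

340 eV

For a Coulomb orbit the virial theorem gives K = −E_n.
E_n = −E_R·Z²/n², so K = E_R·Z²/n² = 13.6 × 5²/1² = 340 eV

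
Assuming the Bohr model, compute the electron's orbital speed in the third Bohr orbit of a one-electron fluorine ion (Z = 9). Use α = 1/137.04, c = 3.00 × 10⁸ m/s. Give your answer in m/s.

6.57 × 10⁶ m/s

v_n = Zαc/n = 9 × 0.00730 × 3.00 × 10⁸ / 3
    = 6.57 × 10⁶ m/s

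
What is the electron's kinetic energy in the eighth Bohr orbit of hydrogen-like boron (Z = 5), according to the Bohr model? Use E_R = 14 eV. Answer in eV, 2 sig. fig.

For a Coulomb orbit the virial theorem gives K = −E_n.
E_n = −E_R·Z²/n², so K = E_R·Z²/n² = 14 × 5²/8² = 5.5 eV

5.5 eV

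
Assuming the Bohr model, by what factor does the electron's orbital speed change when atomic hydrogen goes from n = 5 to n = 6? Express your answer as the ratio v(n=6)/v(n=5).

5/6

v ∝ Z^1 · n^-1; with Z fixed, v ∝ n^-1.
v(n=6)/v(n=5) = (6/5)^-1 = 5/6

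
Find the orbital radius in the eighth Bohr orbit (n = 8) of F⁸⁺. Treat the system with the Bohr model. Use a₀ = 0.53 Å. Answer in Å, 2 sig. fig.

r_n = n²a₀/Z = 8² × 0.53 / 9
    = 64 × 0.53 / 9 = 3.8 Å

3.8 Å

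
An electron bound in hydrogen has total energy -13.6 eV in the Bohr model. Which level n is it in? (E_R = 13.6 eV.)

1

E_n = −E_R Z²/n² ⇒ n² = E_R Z²/(−E_n) = 13.6 × 1² / 13.6 ≈ 1.00
n = 1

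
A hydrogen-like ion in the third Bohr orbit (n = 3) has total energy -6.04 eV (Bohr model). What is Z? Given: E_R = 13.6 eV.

E_n = −E_R Z²/n² ⇒ Z² = −E_n n²/E_R = 6.04 × 3² / 13.6 ≈ 4.00
Z = 2

2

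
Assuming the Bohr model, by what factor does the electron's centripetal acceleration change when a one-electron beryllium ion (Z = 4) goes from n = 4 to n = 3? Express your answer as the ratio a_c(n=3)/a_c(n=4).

a_c ∝ Z^3 · n^-4; with Z fixed, a_c ∝ n^-4.
a_c(n=3)/a_c(n=4) = (3/4)^-4 = 256/81

256/81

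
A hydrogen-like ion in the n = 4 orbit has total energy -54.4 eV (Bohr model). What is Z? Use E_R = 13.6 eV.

8

E_n = −E_R Z²/n² ⇒ Z² = −E_n n²/E_R = 54.4 × 4² / 13.6 ≈ 64.00
Z = 8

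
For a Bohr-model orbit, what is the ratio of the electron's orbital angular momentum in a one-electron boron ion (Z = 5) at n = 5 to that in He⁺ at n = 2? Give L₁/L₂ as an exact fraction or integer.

L = nℏ is independent of Z.
L₁/L₂ = n₁/n₂ = 5/2 = 5/2

5/2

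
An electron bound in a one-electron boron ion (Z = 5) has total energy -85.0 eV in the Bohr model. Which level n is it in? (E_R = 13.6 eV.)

E_n = −E_R Z²/n² ⇒ n² = E_R Z²/(−E_n) = 13.6 × 5² / 85.0 ≈ 4.00
n = 2

2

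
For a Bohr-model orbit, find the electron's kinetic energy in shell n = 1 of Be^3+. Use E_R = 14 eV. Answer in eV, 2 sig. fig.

For a Coulomb orbit the virial theorem gives K = −E_n.
E_n = −E_R·Z²/n², so K = E_R·Z²/n² = 14 × 4²/1² = 220 eV

220 eV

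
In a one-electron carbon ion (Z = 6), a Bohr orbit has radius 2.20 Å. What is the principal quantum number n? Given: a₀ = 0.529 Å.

r_n = n²a₀/Z ⇒ n² = rZ/a₀ = 2.20 × 6 / 0.529 ≈ 24.95
n = 5

5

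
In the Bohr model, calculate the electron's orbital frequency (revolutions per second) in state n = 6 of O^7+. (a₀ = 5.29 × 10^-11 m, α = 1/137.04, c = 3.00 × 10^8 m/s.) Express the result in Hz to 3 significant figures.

1.95 × 10^15 Hz

r = n²a₀/Z = 2.38 × 10^-10 m, v = Zαc/n = 2.92 × 10^6 m/s
f = v/(2πr) = 1.95 × 10^15 Hz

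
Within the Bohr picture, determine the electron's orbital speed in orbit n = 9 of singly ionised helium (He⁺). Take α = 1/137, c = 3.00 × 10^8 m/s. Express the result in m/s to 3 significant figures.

4.87 × 10^5 m/s

v_n = Zαc/n = 2 × 0.00730 × 3.00 × 10^8 / 9
    = 4.87 × 10^5 m/s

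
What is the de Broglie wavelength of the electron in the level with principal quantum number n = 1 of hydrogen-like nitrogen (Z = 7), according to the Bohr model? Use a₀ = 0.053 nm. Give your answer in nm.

The Bohr quantisation condition is nλ = 2πr_n.
r_n = n²a₀/Z = 0.0076 nm
λ = 2πr_n/n = 2π·0.0076/1 = 0.048 nm

0.048 nm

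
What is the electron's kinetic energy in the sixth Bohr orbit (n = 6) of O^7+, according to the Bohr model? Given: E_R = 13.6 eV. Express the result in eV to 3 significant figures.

For a Coulomb orbit the virial theorem gives K = −E_n.
E_n = −E_R·Z²/n², so K = E_R·Z²/n² = 13.6 × 8²/6² = 24.2 eV

24.2 eV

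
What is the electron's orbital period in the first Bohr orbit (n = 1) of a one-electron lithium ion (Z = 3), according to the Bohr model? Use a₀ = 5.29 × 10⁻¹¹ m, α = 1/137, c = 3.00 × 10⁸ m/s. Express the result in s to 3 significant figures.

r = n²a₀/Z = 1²·5.29 × 10⁻¹¹/3 = 1.76 × 10⁻¹¹ m
v = Zαc/n = 3·0.00730·3.00 × 10⁸/1 = 6.57 × 10⁶ m/s
T = 2πr/v = 1.69 × 10⁻¹⁷ s

1.69 × 10⁻¹⁷ s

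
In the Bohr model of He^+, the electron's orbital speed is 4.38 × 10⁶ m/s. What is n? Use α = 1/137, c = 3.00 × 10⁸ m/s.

1

v_n = Zαc/n ⇒ n = Zαc/v = 2 × 0.00730 × 3.00 × 10⁸ / 4.38 × 10⁶ ≈ 1.00
n = 1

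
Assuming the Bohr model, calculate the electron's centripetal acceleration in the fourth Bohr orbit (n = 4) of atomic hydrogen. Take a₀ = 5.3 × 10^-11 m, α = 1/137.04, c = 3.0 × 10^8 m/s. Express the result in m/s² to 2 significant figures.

3.5 × 10^20 m/s²

r = n²a₀/Z = 8.5 × 10^-10 m, v = Zαc/n = 5.5 × 10^5 m/s
a = v²/r = (5.5 × 10^5)² / 8.5 × 10^-10 = 3.5 × 10^20 m/s²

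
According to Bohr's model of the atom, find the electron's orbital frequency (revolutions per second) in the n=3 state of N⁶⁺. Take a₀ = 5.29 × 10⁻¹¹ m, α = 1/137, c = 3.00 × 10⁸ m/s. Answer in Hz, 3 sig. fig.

r = n²a₀/Z = 6.80 × 10⁻¹¹ m, v = Zαc/n = 5.11 × 10⁶ m/s
f = v/(2πr) = 1.20 × 10¹⁶ Hz

1.20 × 10¹⁶ Hz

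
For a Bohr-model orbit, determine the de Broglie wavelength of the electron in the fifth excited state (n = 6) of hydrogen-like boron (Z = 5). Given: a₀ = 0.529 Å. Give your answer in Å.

The Bohr quantisation condition is nλ = 2πr_n.
r_n = n²a₀/Z = 3.81 Å
λ = 2πr_n/n = 2π·3.81/6 = 3.99 Å

3.99 Å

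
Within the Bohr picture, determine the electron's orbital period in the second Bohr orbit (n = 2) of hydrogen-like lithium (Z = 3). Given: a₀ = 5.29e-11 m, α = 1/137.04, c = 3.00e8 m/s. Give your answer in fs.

0.135 fs

r = n²a₀/Z = 2²·5.29e-11/3 = 7.05e-11 m
v = Zαc/n = 3·0.00730·3.00e8/2 = 3.28e6 m/s
T = 2πr/v = 1.35e-16 s = 0.135 fs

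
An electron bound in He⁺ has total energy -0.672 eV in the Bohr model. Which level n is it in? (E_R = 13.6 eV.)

E_n = −E_R Z²/n² ⇒ n² = E_R Z²/(−E_n) = 13.6 × 2² / 0.672 ≈ 80.95
n = 9

9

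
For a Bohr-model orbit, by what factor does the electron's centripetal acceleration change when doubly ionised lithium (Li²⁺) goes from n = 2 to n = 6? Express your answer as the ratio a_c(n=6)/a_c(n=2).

a_c ∝ Z^3 · n^-4; with Z fixed, a_c ∝ n^-4.
a_c(n=6)/a_c(n=2) = (6/2)^-4 = 1/81

1/81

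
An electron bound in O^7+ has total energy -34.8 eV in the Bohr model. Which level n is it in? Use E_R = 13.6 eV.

5

E_n = −E_R Z²/n² ⇒ n² = E_R Z²/(−E_n) = 13.6 × 8² / 34.8 ≈ 25.01
n = 5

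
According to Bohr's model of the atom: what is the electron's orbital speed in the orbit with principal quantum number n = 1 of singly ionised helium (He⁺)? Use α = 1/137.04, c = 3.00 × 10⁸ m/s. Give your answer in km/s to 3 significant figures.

v_n = Zαc/n = 2 × 0.00730 × 3.00 × 10⁸ / 1
    = 4380 km/s

4380 km/s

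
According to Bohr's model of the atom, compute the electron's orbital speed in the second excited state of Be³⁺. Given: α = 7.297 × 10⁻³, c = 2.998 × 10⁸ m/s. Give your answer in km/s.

v_n = Zαc/n = 4 × 0.007297 × 2.998 × 10⁸ / 3
    = 2917 km/s

2917 km/s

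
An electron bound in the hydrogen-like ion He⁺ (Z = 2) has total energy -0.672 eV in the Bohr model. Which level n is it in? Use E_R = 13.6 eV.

9

E_n = −E_R Z²/n² ⇒ n² = E_R Z²/(−E_n) = 13.6 × 2² / 0.672 ≈ 80.95
n = 9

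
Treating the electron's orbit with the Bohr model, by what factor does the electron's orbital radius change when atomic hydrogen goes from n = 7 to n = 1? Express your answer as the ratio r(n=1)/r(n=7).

1/49

r ∝ Z^-1 · n^2; with Z fixed, r ∝ n^2.
r(n=1)/r(n=7) = (1/7)^2 = 1/49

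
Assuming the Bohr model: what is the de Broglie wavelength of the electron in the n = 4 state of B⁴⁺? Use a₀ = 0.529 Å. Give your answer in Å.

2.66 Å

The Bohr quantisation condition is nλ = 2πr_n.
r_n = n²a₀/Z = 1.69 Å
λ = 2πr_n/n = 2π·1.69/4 = 2.66 Å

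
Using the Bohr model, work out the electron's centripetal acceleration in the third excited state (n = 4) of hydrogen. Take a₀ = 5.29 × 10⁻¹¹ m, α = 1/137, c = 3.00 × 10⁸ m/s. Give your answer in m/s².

3.54 × 10²⁰ m/s²

r = n²a₀/Z = 8.46 × 10⁻¹⁰ m, v = Zαc/n = 5.47 × 10⁵ m/s
a = v²/r = (5.47 × 10⁵)² / 8.46 × 10⁻¹⁰ = 3.54 × 10²⁰ m/s²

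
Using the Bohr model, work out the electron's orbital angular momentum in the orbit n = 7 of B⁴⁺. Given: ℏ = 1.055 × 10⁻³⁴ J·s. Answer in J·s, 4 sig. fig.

L_n = nℏ = 7 × 1.055 × 10⁻³⁴ = 7.385 × 10⁻³⁴ J·s

7.385 × 10⁻³⁴ J·s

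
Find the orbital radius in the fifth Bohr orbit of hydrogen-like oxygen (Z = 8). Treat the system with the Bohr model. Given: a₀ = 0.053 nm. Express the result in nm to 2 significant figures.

0.17 nm

r_n = n²a₀/Z = 5² × 0.053 / 8
    = 25 × 0.053 / 8 = 0.17 nm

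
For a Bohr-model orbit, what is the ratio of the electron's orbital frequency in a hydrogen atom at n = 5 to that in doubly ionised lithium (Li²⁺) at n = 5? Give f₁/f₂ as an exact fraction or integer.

f ∝ Z^2 · n^-3
f₁/f₂ = (1/3)^2 · (5/5)^-3 = 1/9

1/9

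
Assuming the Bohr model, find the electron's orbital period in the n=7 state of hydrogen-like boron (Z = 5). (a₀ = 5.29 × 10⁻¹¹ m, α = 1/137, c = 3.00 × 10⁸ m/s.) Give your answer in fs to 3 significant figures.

r = n²a₀/Z = 7²·5.29 × 10⁻¹¹/5 = 5.18 × 10⁻¹⁰ m
v = Zαc/n = 5·0.00730·3.00 × 10⁸/7 = 1.56 × 10⁶ m/s
T = 2πr/v = 2.08 × 10⁻¹⁵ s = 2.08 fs

2.08 fs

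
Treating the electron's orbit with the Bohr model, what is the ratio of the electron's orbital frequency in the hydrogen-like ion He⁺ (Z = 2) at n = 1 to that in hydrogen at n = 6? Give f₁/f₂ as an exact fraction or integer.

f ∝ Z^2 · n^-3
f₁/f₂ = (2/1)^2 · (1/6)^-3 = 864

864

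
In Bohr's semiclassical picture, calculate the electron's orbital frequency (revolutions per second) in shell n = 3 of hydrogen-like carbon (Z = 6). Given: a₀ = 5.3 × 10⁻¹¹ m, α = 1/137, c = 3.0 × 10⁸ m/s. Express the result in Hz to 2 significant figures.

r = n²a₀/Z = 8.0 × 10⁻¹¹ m, v = Zαc/n = 4.4 × 10⁶ m/s
f = v/(2πr) = 8.8 × 10¹⁵ Hz

8.8 × 10¹⁵ Hz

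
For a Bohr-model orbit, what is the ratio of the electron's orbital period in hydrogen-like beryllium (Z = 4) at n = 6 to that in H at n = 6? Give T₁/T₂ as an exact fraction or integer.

1/16

T ∝ Z^-2 · n^3
T₁/T₂ = (4/1)^-2 · (6/6)^3 = 1/16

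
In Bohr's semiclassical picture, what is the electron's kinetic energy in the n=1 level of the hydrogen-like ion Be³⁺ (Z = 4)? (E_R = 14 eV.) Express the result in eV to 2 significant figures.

220 eV

For a Coulomb orbit the virial theorem gives K = −E_n.
E_n = −E_R·Z²/n², so K = E_R·Z²/n² = 14 × 4²/1² = 220 eV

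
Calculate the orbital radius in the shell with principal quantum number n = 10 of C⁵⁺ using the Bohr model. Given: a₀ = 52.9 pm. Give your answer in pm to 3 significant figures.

882 pm

r_n = n²a₀/Z = 10² × 52.9 / 6
    = 100 × 52.9 / 6 = 882 pm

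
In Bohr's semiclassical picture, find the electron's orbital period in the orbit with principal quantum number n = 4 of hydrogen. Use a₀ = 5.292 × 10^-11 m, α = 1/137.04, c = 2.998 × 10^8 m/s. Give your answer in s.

r = n²a₀/Z = 4²·5.292 × 10^-11/1 = 8.467 × 10^-10 m
v = Zαc/n = 1·0.007297·2.998 × 10^8/4 = 5.469 × 10^5 m/s
T = 2πr/v = 9.727 × 10^-15 s

9.727 × 10^-15 s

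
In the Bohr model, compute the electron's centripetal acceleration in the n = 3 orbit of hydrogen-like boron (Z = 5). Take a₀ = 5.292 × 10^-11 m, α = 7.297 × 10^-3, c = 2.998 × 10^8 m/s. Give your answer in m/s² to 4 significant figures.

r = n²a₀/Z = 9.526 × 10^-11 m, v = Zαc/n = 3.646 × 10^6 m/s
a = v²/r = (3.646 × 10^6)² / 9.526 × 10^-11 = 1.396 × 10^23 m/s²

1.396 × 10^23 m/s²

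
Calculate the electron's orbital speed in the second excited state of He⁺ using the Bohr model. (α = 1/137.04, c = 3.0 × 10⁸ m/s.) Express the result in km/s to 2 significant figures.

v_n = Zαc/n = 2 × 0.0073 × 3.0 × 10⁸ / 3
    = 1500 km/s

1500 km/s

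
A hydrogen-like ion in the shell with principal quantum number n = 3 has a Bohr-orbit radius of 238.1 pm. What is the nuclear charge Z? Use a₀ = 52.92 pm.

r_n = n²a₀/Z ⇒ Z = n²a₀/r = 3² × 52.92 / 238.1 ≈ 2.00
Z = 2

2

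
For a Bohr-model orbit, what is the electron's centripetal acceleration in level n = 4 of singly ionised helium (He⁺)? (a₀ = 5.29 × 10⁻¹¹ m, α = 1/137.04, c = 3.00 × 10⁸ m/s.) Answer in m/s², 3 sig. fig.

r = n²a₀/Z = 4.23 × 10⁻¹⁰ m, v = Zαc/n = 1.09 × 10⁶ m/s
a = v²/r = (1.09 × 10⁶)² / 4.23 × 10⁻¹⁰ = 2.83 × 10²¹ m/s²

2.83 × 10²¹ m/s²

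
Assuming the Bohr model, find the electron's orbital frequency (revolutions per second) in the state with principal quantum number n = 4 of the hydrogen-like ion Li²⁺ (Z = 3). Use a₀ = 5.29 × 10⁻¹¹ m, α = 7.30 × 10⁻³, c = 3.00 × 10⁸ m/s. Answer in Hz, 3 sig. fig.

9.27 × 10¹⁴ Hz

r = n²a₀/Z = 2.82 × 10⁻¹⁰ m, v = Zαc/n = 1.64 × 10⁶ m/s
f = v/(2πr) = 9.27 × 10¹⁴ Hz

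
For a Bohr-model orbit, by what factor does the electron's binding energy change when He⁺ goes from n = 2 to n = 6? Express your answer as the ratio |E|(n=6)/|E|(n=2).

1/9

|E| ∝ Z^2 · n^-2; with Z fixed, |E| ∝ n^-2.
|E|(n=6)/|E|(n=2) = (6/2)^-2 = 1/9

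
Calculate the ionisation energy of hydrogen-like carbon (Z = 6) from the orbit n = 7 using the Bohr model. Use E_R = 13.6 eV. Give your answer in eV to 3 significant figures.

9.99 eV

E_n = −E_R·Z²/n² = −13.6 × 6²/7² eV = -9.99 eV
Ionisation energy = −E_n = 9.99 eV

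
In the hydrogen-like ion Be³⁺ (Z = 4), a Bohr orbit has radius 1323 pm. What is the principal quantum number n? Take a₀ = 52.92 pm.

r_n = n²a₀/Z ⇒ n² = rZ/a₀ = 1323 × 4 / 52.92 ≈ 100.00
n = 10

10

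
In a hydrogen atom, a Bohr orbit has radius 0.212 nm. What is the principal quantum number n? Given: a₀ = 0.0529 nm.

2

r_n = n²a₀/Z ⇒ n² = rZ/a₀ = 0.212 × 1 / 0.0529 ≈ 4.01
n = 2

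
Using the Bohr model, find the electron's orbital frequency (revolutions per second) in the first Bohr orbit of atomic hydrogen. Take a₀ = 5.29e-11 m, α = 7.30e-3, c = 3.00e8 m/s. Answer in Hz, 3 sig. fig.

6.59e15 Hz

r = n²a₀/Z = 5.29e-11 m, v = Zαc/n = 2.19e6 m/s
f = v/(2πr) = 6.59e15 Hz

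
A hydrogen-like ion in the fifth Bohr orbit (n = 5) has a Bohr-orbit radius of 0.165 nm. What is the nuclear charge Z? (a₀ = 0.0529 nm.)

r_n = n²a₀/Z ⇒ Z = n²a₀/r = 5² × 0.0529 / 0.165 ≈ 8.02
Z = 8

8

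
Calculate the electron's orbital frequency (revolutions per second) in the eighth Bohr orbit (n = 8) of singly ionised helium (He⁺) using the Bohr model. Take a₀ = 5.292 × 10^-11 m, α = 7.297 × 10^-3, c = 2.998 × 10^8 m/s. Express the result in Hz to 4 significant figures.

r = n²a₀/Z = 1.693 × 10^-9 m, v = Zαc/n = 5.469 × 10^5 m/s
f = v/(2πr) = 5.140 × 10^13 Hz

5.140 × 10^13 Hz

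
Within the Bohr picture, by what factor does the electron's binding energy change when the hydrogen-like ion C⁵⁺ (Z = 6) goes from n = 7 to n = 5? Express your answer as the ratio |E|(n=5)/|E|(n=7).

49/25

|E| ∝ Z^2 · n^-2; with Z fixed, |E| ∝ n^-2.
|E|(n=5)/|E|(n=7) = (5/7)^-2 = 49/25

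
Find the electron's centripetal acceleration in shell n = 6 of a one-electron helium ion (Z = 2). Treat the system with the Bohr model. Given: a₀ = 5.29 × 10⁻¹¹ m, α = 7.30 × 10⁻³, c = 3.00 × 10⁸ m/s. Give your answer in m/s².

5.60 × 10²⁰ m/s²

r = n²a₀/Z = 9.52 × 10⁻¹⁰ m, v = Zαc/n = 7.30 × 10⁵ m/s
a = v²/r = (7.30 × 10⁵)² / 9.52 × 10⁻¹⁰ = 5.60 × 10²⁰ m/s²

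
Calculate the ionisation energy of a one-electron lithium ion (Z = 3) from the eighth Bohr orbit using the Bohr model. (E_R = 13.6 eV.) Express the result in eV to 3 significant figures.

E_n = −E_R·Z²/n² = −13.6 × 3²/8² eV = -1.91 eV
Ionisation energy = −E_n = 1.91 eV

1.91 eV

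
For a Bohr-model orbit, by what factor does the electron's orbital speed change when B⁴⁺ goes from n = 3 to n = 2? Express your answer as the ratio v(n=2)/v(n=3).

v ∝ Z^1 · n^-1; with Z fixed, v ∝ n^-1.
v(n=2)/v(n=3) = (2/3)^-1 = 3/2

3/2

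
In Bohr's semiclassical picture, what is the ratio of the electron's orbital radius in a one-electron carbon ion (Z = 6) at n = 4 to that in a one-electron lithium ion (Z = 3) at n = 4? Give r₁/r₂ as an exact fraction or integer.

r ∝ Z^-1 · n^2
r₁/r₂ = (6/3)^-1 · (4/4)^2 = 1/2

1/2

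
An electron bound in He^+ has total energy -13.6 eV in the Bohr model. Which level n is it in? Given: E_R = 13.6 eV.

E_n = −E_R Z²/n² ⇒ n² = E_R Z²/(−E_n) = 13.6 × 2² / 13.6 ≈ 4.00
n = 2

2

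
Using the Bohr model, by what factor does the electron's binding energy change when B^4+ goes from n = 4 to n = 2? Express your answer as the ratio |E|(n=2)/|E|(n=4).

|E| ∝ Z^2 · n^-2; with Z fixed, |E| ∝ n^-2.
|E|(n=2)/|E|(n=4) = (2/4)^-2 = 4

4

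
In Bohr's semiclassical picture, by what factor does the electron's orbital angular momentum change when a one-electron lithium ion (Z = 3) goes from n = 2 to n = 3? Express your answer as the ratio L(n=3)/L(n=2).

3/2

L = nℏ depends only on n, so L ∝ n.
L(n=3)/L(n=2) = (3/2)^1 = 3/2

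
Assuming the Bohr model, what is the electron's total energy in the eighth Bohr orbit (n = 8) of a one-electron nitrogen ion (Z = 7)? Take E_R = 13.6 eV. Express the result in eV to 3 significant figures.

-10.4 eV

E_n = −E_R·Z²/n² = −13.6 × 7²/8² = -10.4 eV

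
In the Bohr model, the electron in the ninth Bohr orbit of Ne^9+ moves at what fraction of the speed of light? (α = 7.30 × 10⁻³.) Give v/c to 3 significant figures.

0.00811

v_n = Zαc/n, so v/c = Zα/n = 10 × 0.00730 / 9 = 0.00811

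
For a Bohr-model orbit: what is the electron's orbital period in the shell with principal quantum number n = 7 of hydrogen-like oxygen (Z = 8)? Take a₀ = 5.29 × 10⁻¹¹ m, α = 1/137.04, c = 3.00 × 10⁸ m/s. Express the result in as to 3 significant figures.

814 as

r = n²a₀/Z = 7²·5.29 × 10⁻¹¹/8 = 3.24 × 10⁻¹⁰ m
v = Zαc/n = 8·0.00730·3.00 × 10⁸/7 = 2.50 × 10⁶ m/s
T = 2πr/v = 8.14 × 10⁻¹⁶ s = 814 as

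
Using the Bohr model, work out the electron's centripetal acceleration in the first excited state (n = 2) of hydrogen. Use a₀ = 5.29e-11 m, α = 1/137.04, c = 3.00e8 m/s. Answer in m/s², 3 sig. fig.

r = n²a₀/Z = 2.12e-10 m, v = Zαc/n = 1.09e6 m/s
a = v²/r = (1.09e6)² / 2.12e-10 = 5.66e21 m/s²

5.66e21 m/s²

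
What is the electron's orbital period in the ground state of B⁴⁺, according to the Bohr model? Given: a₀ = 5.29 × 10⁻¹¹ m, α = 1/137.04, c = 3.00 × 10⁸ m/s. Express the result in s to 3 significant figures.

6.07 × 10⁻¹⁸ s

r = n²a₀/Z = 1²·5.29 × 10⁻¹¹/5 = 1.06 × 10⁻¹¹ m
v = Zαc/n = 5·0.00730·3.00 × 10⁸/1 = 1.09 × 10⁷ m/s
T = 2πr/v = 6.07 × 10⁻¹⁸ s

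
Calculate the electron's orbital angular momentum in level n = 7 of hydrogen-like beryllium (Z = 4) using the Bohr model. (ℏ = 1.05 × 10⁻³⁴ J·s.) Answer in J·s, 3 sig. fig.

7.35 × 10⁻³⁴ J·s

L_n = nℏ = 7 × 1.05 × 10⁻³⁴ = 7.35 × 10⁻³⁴ J·s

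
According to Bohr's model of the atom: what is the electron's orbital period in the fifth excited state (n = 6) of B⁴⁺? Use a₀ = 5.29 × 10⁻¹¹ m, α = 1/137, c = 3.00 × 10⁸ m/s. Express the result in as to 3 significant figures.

r = n²a₀/Z = 6²·5.29 × 10⁻¹¹/5 = 3.81 × 10⁻¹⁰ m
v = Zαc/n = 5·0.00730·3.00 × 10⁸/6 = 1.82 × 10⁶ m/s
T = 2πr/v = 1.31 × 10⁻¹⁵ s = 1310 as

1310 as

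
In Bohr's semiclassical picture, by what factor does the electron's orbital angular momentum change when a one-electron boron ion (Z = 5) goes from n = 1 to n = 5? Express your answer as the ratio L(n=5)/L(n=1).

5

L = nℏ depends only on n, so L ∝ n.
L(n=5)/L(n=1) = (5/1)^1 = 5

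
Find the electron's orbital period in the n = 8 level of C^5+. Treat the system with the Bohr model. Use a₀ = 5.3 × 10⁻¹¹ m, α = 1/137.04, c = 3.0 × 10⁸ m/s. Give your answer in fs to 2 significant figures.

r = n²a₀/Z = 8²·5.3 × 10⁻¹¹/6 = 5.7 × 10⁻¹⁰ m
v = Zαc/n = 6·0.0073·3.0 × 10⁸/8 = 1.6 × 10⁶ m/s
T = 2πr/v = 2.2 × 10⁻¹⁵ s = 2.2 fs

2.2 fs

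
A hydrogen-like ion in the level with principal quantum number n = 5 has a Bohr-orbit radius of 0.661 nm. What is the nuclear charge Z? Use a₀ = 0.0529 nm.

2

r_n = n²a₀/Z ⇒ Z = n²a₀/r = 5² × 0.0529 / 0.661 ≈ 2.00
Z = 2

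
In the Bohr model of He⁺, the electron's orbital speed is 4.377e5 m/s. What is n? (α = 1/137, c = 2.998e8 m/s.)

v_n = Zαc/n ⇒ n = Zαc/v = 2 × 0.007299 × 2.998e8 / 4.377e5 ≈ 10.00
n = 10

10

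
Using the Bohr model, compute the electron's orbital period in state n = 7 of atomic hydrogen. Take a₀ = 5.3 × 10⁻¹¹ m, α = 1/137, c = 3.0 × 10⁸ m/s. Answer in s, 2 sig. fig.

5.2 × 10⁻¹⁴ s

r = n²a₀/Z = 7²·5.3 × 10⁻¹¹/1 = 2.6 × 10⁻⁹ m
v = Zαc/n = 1·0.0073·3.0 × 10⁸/7 = 3.1 × 10⁵ m/s
T = 2πr/v = 5.2 × 10⁻¹⁴ s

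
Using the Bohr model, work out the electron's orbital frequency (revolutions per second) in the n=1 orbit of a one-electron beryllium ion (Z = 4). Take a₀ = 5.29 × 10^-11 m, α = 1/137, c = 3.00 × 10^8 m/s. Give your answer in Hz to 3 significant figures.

r = n²a₀/Z = 1.32 × 10^-11 m, v = Zαc/n = 8.76 × 10^6 m/s
f = v/(2πr) = 1.05 × 10^17 Hz

1.05 × 10^17 Hz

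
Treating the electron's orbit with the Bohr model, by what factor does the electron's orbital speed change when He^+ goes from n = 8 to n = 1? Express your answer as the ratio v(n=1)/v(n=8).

v ∝ Z^1 · n^-1; with Z fixed, v ∝ n^-1.
v(n=1)/v(n=8) = (1/8)^-1 = 8

8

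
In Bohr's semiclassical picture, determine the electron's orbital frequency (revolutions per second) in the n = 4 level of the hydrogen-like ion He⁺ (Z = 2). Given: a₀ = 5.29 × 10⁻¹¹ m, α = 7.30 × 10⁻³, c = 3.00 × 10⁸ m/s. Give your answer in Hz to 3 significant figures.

r = n²a₀/Z = 4.23 × 10⁻¹⁰ m, v = Zαc/n = 1.09 × 10⁶ m/s
f = v/(2πr) = 4.12 × 10¹⁴ Hz

4.12 × 10¹⁴ Hz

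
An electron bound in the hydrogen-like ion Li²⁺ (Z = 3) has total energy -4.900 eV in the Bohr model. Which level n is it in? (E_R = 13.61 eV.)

5

E_n = −E_R Z²/n² ⇒ n² = E_R Z²/(−E_n) = 13.61 × 3² / 4.900 ≈ 25.00
n = 5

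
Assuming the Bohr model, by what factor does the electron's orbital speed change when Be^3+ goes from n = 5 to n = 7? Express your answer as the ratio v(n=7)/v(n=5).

5/7

v ∝ Z^1 · n^-1; with Z fixed, v ∝ n^-1.
v(n=7)/v(n=5) = (7/5)^-1 = 5/7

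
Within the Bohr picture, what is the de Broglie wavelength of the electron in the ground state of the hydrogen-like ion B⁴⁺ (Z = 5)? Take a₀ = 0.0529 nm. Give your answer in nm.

0.0665 nm

The Bohr quantisation condition is nλ = 2πr_n.
r_n = n²a₀/Z = 0.0106 nm
λ = 2πr_n/n = 2π·0.0106/1 = 0.0665 nm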